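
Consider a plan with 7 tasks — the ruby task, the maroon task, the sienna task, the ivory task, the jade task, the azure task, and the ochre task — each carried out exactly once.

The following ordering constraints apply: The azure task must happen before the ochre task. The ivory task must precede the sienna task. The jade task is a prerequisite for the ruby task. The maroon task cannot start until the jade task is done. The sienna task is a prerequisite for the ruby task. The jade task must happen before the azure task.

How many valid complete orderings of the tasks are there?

The tasks with no prerequisites are the ivory task, the jade task; any of them can be placed first.
Enumerating by repeatedly choosing an available task (one whose prerequisites are all placed) gives 102 distinct complete orderings.

102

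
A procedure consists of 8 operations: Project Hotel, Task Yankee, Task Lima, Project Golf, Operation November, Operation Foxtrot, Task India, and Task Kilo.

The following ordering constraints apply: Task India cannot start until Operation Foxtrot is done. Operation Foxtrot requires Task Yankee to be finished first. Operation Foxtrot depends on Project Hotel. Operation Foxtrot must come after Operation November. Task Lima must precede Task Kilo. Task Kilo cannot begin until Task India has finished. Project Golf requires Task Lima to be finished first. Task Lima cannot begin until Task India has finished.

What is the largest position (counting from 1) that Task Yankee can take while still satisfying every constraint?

3

Following every chain forward from Task Yankee, the operations that must come later are Task Lima, Project Golf, Operation Foxtrot, Task India, Task Kilo — 5 of them.
So at least 5 operations follow Task Yankee, putting Task Yankee no later than position 3. That position is achievable by scheduling everything else first.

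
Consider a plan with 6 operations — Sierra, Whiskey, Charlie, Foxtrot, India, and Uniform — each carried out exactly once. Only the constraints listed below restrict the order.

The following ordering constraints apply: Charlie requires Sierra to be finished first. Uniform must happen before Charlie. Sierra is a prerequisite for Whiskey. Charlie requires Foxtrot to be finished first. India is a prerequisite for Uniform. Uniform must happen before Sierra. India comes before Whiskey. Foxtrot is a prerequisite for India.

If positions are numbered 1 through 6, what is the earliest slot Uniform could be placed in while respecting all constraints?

3

Working backwards through the constraints from Uniform, its full set of required predecessors is Foxtrot, India — 2 of them.
With 2 mandatory predecessors, the earliest Uniform can sit is position 2+1 = 3, and placing just those 2 first achieves it.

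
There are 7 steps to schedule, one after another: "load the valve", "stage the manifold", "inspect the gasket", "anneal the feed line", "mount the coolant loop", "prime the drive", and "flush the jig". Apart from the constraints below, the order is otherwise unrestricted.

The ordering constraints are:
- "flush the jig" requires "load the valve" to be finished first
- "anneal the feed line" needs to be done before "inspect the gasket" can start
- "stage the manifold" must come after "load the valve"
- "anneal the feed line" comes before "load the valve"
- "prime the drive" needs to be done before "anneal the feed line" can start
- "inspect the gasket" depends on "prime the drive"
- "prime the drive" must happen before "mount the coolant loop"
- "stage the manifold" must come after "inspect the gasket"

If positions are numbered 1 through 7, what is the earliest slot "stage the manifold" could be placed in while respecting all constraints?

The steps that are forced before "stage the manifold", directly or transitively, are "load the valve", "inspect the gasket", "anneal the feed line", "prime the drive". That's 4 steps.
So at minimum 4 steps come before "stage the manifold", putting "stage the manifold" no earlier than position 5. That position is achievable by scheduling exactly those predecessors first.

5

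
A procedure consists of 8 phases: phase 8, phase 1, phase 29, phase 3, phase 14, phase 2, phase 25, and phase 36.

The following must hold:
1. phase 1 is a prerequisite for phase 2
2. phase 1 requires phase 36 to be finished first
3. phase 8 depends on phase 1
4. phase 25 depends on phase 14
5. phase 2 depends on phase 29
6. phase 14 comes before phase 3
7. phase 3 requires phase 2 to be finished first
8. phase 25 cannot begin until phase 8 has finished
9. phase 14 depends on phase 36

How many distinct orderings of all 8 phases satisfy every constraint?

95

The phases with no prerequisites are phase 29, phase 36; any of them can be placed first.
Enumerating by repeatedly choosing an available phase (one whose prerequisites are all placed) gives 95 distinct complete orderings.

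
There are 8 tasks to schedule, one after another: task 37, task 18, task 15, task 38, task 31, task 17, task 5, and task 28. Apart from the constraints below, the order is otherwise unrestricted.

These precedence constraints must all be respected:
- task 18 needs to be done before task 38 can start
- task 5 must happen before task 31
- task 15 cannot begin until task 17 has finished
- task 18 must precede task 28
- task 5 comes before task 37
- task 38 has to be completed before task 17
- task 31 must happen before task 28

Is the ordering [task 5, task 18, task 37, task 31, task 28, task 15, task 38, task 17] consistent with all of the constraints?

The sequence places task 15 ahead of task 17.
But one of the constraints requires task 17 before task 15, so this ordering violates it.

No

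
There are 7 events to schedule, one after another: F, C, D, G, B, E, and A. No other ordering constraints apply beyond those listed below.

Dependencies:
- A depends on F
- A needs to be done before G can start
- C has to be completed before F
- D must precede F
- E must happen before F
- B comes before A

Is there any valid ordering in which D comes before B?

Yes

No chain of constraints runs from B to D, so B is not required to come first.
So a valid ordering placing D earlier than B exists.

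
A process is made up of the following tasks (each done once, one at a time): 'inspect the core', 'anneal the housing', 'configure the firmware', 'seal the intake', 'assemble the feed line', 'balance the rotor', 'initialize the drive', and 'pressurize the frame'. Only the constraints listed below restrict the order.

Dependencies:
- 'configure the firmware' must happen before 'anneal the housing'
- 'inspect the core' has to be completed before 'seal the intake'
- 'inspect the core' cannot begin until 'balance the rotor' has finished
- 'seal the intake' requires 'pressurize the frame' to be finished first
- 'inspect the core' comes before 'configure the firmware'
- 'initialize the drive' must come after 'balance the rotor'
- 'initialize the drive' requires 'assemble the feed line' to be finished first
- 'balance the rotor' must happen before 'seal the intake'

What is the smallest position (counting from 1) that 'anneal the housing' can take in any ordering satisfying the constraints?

4

Every task that must precede 'anneal the housing' has to come before it. Tracing all chains that end at 'anneal the housing', those tasks are: 'inspect the core', 'configure the firmware', 'balance the rotor' — 3 in total.
So at minimum 3 tasks come before 'anneal the housing', putting 'anneal the housing' no earlier than position 4. That position is achievable by scheduling exactly those predecessors first.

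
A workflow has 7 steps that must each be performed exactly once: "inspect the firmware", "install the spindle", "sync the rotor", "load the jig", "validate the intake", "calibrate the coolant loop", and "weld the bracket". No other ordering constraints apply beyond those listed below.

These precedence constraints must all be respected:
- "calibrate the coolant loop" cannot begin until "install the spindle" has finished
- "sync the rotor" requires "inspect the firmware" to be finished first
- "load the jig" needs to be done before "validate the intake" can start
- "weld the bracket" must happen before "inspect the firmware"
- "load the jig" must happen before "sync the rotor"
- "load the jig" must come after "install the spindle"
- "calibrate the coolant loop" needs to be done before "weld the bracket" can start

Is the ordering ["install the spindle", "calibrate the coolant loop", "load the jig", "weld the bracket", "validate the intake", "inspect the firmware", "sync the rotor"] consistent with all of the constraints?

Yes

Every stated constraint is respected: "load the jig" sits at position 3, ahead of "sync the rotor" at position 7, and each of the other listed pairs likewise has the predecessor earlier in the sequence.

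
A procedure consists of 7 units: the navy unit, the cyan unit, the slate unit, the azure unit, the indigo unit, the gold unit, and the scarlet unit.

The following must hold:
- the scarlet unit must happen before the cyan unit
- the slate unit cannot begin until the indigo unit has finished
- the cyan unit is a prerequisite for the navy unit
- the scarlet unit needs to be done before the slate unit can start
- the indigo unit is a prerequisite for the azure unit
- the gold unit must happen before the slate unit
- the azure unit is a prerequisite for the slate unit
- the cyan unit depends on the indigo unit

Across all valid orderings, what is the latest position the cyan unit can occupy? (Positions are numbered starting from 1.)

6

The only unit forced after the cyan unit (directly or by a chain) is the navy unit.
So at least 1 unit follows the cyan unit, putting the cyan unit no later than position 6. That position is achievable by scheduling everything else first.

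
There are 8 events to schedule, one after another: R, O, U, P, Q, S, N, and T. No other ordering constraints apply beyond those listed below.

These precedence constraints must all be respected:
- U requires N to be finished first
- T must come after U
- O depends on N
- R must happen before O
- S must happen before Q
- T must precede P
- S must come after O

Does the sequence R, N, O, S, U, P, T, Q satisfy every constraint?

Here T comes after P.
That contradicts the constraint that T must precede P.

No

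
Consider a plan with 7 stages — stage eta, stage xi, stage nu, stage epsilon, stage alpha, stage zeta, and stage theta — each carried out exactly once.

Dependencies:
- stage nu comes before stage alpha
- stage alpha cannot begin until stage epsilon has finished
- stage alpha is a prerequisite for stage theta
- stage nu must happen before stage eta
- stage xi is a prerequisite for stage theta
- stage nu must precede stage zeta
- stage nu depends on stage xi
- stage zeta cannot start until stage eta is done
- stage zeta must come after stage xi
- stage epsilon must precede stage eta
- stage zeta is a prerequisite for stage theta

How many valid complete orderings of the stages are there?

2 stages have no prerequisites (stage xi, stage epsilon), so any of them could come first.
Enumerating by repeatedly choosing an available stage (one whose prerequisites are all placed) gives 9 distinct complete orderings.

9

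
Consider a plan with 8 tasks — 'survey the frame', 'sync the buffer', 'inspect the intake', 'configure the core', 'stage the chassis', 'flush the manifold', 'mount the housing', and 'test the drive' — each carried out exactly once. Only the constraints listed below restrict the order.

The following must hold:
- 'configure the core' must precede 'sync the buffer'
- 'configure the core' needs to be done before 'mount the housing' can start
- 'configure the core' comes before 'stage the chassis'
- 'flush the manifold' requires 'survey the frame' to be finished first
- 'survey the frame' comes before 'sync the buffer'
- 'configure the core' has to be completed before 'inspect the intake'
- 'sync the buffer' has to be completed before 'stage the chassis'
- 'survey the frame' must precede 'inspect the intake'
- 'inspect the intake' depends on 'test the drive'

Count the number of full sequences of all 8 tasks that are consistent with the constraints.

732

The tasks with no prerequisites are 'survey the frame', 'configure the core', 'test the drive'; any of them can be placed first.
Counting all ways to extend the partial order to a total order gives 732.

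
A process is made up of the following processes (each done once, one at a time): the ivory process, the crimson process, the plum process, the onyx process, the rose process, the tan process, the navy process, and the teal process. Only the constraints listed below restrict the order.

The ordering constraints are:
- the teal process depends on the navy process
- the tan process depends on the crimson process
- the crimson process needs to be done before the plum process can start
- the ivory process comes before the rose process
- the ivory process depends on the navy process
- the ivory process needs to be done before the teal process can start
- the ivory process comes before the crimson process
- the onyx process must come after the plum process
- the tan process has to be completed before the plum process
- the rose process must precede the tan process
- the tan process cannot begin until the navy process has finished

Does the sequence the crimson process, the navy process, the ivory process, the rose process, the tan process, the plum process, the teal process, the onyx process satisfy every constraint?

No

The sequence places the crimson process ahead of the ivory process.
But one of the constraints requires the ivory process before the crimson process, so this ordering violates it.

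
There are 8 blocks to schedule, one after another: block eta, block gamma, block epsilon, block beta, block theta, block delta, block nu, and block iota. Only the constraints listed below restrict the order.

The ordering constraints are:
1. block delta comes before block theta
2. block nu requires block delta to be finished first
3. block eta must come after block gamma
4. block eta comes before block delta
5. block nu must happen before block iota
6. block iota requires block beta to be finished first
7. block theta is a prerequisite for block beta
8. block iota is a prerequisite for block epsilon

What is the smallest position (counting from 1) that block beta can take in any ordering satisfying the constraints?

Working backwards through the constraints from block beta, its full set of required predecessors is block eta, block gamma, block theta, block delta — 4 of them.
With 4 mandatory predecessors, the earliest block beta can sit is position 4+1 = 5, and placing just those 4 first achieves it.

5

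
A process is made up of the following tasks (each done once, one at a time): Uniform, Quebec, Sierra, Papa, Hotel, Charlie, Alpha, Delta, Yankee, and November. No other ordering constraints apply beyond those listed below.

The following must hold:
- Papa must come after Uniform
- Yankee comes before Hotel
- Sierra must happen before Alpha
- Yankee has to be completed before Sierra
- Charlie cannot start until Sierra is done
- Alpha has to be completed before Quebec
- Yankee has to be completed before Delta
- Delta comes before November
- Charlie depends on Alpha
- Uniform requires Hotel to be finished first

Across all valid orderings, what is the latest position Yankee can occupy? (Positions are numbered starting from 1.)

The tasks that are forced after Yankee, directly or by a chain of constraints, are Uniform, Quebec, Sierra, Papa, Hotel, Charlie, Alpha, Delta, November. That's 9 tasks.
So at least 9 tasks follow Yankee, putting Yankee no later than position 1. That position is achievable by scheduling everything else first.

1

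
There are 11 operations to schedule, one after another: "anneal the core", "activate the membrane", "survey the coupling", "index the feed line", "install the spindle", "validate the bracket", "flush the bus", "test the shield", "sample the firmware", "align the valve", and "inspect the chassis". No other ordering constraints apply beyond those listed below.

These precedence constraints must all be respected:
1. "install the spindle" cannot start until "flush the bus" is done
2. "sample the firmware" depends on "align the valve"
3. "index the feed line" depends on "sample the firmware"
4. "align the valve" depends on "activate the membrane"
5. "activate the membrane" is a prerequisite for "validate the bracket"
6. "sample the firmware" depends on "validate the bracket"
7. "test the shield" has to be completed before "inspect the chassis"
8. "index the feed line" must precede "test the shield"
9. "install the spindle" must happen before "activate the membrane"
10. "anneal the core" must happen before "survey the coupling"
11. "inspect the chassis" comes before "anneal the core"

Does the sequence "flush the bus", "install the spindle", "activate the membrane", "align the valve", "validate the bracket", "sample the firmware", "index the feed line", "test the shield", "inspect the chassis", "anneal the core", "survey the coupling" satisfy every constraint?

Yes

Every stated constraint is respected: "align the valve" sits at position 4, ahead of "sample the firmware" at position 6, and each of the other listed pairs likewise has the predecessor earlier in the sequence.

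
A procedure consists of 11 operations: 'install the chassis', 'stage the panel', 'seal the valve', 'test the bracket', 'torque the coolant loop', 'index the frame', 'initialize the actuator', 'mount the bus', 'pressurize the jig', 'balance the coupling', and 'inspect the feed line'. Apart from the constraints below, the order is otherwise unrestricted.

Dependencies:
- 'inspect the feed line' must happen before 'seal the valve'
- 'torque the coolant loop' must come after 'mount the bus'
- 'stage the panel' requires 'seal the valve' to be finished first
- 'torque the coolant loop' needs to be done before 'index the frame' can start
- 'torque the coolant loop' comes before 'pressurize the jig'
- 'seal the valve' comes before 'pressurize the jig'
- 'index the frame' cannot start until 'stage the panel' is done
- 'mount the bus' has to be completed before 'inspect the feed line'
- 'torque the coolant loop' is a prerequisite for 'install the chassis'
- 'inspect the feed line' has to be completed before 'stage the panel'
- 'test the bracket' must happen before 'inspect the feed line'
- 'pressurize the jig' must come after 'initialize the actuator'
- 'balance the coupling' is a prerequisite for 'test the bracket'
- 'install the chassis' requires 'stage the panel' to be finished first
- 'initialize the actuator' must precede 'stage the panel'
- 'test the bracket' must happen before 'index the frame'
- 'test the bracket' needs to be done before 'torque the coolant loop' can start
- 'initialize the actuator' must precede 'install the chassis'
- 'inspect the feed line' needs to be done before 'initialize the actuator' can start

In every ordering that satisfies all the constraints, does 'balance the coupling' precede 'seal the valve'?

Yes

Tracing the constraints gives a chain: 'balance the coupling' → 'test the bracket' → 'inspect the feed line' → 'seal the valve'.
So 'balance the coupling' must precede 'seal the valve' in any valid ordering.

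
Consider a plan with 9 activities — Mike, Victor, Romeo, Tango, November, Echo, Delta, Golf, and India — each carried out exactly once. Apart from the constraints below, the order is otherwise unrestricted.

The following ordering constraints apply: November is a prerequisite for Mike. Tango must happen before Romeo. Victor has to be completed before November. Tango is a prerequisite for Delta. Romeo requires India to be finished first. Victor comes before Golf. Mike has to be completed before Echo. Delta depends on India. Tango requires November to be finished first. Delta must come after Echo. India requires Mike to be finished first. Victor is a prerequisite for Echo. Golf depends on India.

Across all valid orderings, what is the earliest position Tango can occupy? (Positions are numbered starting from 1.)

3

Every activity that must precede Tango has to come before it. Tracing all chains that end at Tango, those activities are: Victor, November — 2 in total.
So at minimum 2 activities come before Tango, putting Tango no earlier than position 3. That position is achievable by scheduling exactly those predecessors first.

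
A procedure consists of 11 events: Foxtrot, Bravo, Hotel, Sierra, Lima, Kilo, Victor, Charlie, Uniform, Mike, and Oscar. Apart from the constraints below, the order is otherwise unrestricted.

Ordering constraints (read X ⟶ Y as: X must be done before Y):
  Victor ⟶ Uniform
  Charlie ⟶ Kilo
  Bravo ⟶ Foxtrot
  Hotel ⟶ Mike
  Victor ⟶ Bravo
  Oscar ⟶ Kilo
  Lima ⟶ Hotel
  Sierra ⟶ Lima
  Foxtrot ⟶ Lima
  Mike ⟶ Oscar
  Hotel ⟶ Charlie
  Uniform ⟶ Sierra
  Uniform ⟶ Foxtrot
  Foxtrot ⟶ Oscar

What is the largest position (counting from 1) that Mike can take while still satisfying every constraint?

Following every chain forward from Mike, the events that must come later are Kilo, Oscar — 2 of them.
So at least 2 events follow Mike, putting Mike no later than position 9. That position is achievable by scheduling everything else first.

9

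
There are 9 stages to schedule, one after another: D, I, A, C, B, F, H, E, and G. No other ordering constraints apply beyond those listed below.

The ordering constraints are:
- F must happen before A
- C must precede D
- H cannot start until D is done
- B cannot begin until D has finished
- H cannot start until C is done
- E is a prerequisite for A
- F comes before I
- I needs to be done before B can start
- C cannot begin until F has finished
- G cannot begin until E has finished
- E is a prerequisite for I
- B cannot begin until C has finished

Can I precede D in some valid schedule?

No chain of constraints runs from D to I, so D is not required to come first.
So a valid ordering placing I earlier than D exists.

Yes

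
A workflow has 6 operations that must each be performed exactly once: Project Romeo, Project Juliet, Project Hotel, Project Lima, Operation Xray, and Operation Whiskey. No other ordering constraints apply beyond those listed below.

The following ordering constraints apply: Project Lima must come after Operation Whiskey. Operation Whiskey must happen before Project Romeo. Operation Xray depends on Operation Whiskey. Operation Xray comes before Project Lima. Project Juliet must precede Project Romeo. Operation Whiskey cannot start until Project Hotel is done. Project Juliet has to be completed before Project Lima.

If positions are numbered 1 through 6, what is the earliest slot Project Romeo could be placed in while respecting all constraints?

Working backwards through the constraints from Project Romeo, its full set of required predecessors is Project Juliet, Project Hotel, Operation Whiskey — 3 of them.
So at minimum 3 operations come before Project Romeo, putting Project Romeo no earlier than position 4. That position is achievable by scheduling exactly those predecessors first.

4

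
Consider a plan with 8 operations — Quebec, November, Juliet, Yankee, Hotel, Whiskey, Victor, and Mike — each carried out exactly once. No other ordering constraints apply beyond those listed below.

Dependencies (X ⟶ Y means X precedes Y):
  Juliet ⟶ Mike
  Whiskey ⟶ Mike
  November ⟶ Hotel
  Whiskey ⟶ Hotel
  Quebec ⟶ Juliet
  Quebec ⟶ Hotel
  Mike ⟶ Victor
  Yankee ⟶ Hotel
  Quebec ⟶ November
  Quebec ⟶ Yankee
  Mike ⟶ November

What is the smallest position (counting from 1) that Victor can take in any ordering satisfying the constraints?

The operations that are forced before Victor, directly or transitively, are Quebec, Juliet, Whiskey, Mike. That's 4 operations.
So at minimum 4 operations come before Victor, putting Victor no earlier than position 5. That position is achievable by scheduling exactly those predecessors first.

5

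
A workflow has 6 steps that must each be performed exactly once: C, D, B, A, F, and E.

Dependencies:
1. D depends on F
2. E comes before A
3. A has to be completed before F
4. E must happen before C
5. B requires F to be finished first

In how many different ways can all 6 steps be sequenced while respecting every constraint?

Only E has no prerequisites, so it must go first.
Systematically extending each partial ordering one step at a time and counting, there are 10 complete orderings.

10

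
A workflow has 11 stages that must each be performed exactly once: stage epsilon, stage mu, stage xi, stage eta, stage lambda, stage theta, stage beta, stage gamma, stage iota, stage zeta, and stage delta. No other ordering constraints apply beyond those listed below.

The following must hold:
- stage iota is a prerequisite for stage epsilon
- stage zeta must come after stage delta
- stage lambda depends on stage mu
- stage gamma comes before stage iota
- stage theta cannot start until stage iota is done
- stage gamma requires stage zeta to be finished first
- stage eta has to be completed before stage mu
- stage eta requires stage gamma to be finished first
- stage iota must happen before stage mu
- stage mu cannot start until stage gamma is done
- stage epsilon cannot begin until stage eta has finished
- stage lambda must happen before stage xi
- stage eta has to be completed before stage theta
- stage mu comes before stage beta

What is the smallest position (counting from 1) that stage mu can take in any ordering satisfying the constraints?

6

Every stage that must precede stage mu has to come before it. Tracing all chains that end at stage mu, those stages are: stage eta, stage gamma, stage iota, stage zeta, stage delta — 5 in total.
So at minimum 5 stages come before stage mu, putting stage mu no earlier than position 6. That position is achievable by scheduling exactly those predecessors first.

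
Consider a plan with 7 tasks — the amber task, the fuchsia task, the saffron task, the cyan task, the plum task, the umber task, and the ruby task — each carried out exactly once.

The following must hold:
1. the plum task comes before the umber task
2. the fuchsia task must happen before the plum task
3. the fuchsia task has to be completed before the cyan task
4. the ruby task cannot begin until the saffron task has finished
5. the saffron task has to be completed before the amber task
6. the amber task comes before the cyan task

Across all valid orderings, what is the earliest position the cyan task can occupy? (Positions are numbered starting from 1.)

Working backwards through the constraints from the cyan task, its full set of required predecessors is the amber task, the fuchsia task, the saffron task — 3 of them.
With 3 mandatory predecessors, the earliest the cyan task can sit is position 3+1 = 4, and placing just those 3 first achieves it.

4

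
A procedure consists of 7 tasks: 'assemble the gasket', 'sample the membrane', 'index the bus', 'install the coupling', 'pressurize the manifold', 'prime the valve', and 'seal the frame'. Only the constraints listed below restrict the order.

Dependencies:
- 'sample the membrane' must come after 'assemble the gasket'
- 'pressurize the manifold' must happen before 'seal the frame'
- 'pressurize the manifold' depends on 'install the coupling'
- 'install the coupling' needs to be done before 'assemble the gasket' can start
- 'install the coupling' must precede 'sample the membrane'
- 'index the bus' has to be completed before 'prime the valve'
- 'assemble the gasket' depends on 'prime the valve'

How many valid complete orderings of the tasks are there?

31

The tasks with no prerequisites are 'index the bus', 'install the coupling'; any of them can be placed first.
Systematically extending each partial ordering one task at a time and counting, there are 31 complete orderings.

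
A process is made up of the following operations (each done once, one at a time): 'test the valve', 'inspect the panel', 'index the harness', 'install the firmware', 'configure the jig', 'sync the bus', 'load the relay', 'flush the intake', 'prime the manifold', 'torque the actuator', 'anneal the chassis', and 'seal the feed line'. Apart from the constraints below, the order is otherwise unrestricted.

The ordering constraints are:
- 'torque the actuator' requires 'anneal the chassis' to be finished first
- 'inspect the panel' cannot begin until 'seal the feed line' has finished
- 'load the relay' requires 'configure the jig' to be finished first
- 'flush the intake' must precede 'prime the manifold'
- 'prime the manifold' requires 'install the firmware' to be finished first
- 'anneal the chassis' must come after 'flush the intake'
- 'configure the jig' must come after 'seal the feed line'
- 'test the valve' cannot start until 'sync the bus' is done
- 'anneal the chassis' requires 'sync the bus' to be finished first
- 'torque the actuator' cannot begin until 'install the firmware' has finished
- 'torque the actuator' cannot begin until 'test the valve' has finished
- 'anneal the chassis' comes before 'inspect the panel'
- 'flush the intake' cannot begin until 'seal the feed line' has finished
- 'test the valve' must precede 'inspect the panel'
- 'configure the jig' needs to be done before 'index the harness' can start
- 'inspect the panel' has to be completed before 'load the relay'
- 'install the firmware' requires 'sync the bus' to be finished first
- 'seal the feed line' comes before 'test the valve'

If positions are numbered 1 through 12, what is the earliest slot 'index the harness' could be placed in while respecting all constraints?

Every operation that must precede 'index the harness' has to come before it. Tracing all chains that end at 'index the harness', those operations are: 'configure the jig', 'seal the feed line' — 2 in total.
With 2 mandatory predecessors, the earliest 'index the harness' can sit is position 2+1 = 3, and placing just those 2 first achieves it.

3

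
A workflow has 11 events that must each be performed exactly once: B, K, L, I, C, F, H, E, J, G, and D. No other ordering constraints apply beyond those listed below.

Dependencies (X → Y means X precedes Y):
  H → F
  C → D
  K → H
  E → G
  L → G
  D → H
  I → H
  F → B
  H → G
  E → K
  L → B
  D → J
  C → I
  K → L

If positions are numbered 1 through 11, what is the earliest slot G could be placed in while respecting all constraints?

The events that are forced before G, directly or transitively, are K, L, I, C, H, E, D. That's 7 events.
With 7 mandatory predecessors, the earliest G can sit is position 7+1 = 8, and placing just those 7 first achieves it.

8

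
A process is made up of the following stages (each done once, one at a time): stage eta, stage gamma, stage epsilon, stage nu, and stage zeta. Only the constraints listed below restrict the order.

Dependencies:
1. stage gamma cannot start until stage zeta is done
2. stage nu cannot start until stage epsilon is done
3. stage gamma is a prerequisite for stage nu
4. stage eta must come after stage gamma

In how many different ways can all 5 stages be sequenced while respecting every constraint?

The stages with no prerequisites are stage epsilon, stage zeta; any of them can be placed first.
Enumerating by repeatedly choosing an available stage (one whose prerequisites are all placed) gives 7 distinct complete orderings.

7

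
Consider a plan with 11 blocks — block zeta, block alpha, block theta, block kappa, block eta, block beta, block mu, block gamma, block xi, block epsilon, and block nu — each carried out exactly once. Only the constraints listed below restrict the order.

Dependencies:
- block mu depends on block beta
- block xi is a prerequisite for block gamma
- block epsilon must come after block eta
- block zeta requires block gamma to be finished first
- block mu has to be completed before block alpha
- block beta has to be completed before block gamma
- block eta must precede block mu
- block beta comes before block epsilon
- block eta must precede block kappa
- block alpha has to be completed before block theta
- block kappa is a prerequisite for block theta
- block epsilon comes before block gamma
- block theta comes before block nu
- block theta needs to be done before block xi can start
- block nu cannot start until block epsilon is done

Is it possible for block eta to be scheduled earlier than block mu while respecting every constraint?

Every valid ordering already has block eta before block mu (the constraints require it), so in particular at least one does.

Yes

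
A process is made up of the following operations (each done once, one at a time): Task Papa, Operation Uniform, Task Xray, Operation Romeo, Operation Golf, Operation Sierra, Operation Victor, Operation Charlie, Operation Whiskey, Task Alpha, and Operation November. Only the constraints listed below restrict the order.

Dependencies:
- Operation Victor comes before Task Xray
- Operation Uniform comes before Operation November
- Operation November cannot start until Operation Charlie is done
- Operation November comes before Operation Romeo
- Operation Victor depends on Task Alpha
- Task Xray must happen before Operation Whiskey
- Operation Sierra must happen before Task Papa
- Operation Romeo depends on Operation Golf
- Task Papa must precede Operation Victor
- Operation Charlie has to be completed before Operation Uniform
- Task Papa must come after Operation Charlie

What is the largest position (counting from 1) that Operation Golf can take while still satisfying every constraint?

Following the constraints forward from Operation Golf, its only required successor is Operation Romeo.
With 1 mandatory successor out of 11 operations total, the latest slot for Operation Golf is 11−1 = 10, and it's reachable by doing all non-successors before Operation Golf.

10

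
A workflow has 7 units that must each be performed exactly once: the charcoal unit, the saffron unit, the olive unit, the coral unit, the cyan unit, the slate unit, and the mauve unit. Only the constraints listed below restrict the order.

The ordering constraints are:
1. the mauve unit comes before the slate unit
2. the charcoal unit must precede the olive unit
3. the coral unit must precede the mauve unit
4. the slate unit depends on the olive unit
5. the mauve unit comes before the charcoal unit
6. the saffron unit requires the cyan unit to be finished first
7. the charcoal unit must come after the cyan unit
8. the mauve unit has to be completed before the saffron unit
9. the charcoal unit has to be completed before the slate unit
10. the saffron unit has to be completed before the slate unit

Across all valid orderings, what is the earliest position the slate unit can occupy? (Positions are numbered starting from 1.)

7

The units that are forced before the slate unit, directly or transitively, are the charcoal unit, the saffron unit, the olive unit, the coral unit, the cyan unit, the mauve unit. That's 6 units.
So at minimum 6 units come before the slate unit, putting the slate unit no earlier than position 7. That position is achievable by scheduling exactly those predecessors first.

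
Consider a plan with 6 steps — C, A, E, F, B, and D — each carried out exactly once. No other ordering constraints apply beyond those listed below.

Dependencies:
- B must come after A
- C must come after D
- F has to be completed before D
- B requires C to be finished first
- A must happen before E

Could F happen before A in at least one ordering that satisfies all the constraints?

Nothing in the constraints forces A before F — there is no chain from A to F.
That means at least one valid schedule has F before A.

Yes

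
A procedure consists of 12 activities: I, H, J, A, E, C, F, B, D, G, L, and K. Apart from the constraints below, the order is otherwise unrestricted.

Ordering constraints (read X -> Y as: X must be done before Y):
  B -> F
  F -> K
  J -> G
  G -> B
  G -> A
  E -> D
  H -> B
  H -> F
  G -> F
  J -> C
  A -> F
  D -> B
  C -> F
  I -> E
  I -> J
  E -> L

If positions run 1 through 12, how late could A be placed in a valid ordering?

The activities that are forced after A, directly or by a chain of constraints, are F, K. That's 2 activities.
With 2 mandatory successors out of 12 activities total, the latest slot for A is 12−2 = 10, and it's reachable by doing all non-successors before A.

10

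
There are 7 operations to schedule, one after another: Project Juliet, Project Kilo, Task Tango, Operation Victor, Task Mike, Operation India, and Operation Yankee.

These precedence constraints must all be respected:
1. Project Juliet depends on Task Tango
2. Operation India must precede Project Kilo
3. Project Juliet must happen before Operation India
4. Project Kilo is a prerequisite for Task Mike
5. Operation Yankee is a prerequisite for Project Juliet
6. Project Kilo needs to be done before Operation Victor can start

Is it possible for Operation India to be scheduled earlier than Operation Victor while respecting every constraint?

The constraints force Operation India before Operation Victor, so yes — every valid ordering has Operation India earlier.

Yes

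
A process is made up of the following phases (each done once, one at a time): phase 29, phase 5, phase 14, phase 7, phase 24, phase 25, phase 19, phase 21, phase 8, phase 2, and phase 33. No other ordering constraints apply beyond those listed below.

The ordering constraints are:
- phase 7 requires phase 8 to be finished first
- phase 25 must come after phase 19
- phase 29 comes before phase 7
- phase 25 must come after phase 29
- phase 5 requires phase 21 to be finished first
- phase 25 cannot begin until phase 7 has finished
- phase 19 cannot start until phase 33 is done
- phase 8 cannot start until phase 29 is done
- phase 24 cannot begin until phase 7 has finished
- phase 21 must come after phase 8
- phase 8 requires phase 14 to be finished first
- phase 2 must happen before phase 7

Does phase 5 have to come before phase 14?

No

There is a chain phase 14 → phase 8 → phase 21 → phase 5, which puts phase 14 before phase 5.
So phase 5 does not have to come before phase 14 — it cannot.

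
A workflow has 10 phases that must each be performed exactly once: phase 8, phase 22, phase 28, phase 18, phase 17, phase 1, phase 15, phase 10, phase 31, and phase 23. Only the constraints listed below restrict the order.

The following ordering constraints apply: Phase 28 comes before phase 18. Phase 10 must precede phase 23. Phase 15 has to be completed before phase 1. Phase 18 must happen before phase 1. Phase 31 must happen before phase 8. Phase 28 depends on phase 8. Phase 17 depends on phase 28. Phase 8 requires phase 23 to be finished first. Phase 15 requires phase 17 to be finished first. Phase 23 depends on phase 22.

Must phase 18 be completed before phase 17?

Nothing in the constraints links phase 18 and phase 17; they are unordered relative to each other.
There exist valid orderings with phase 17 before phase 18, so phase 18 is not required to come first.

No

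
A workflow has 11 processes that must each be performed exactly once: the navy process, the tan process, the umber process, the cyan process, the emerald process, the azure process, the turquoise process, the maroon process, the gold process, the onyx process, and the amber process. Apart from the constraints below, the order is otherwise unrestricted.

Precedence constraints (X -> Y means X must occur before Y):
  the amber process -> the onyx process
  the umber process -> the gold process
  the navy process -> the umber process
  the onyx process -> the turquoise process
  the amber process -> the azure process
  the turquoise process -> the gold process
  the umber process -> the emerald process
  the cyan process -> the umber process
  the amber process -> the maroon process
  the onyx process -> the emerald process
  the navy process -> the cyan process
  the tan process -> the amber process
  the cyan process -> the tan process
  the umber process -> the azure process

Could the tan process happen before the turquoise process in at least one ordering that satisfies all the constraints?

The constraints force the tan process before the turquoise process, so yes — every valid ordering has the tan process earlier.

Yes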